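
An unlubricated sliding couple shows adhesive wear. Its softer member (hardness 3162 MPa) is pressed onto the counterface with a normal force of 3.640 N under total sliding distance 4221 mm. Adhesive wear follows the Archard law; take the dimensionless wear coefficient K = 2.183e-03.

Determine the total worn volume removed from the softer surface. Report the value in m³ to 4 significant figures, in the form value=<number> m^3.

The intermediates are shown rounded. The algebra keeps full precision, and one last rounding, at 4 significant figures.
Convert: Distance L = 4221 mm = 4.221 m.
Convert: Hardness H = 3162 MPa = 3.162e+09 Pa.
SI base units throughout: W = 3.640 N, H = 3.162e+09 Pa, K = 2.183e-03.
Volume removed: V = K·W·L/H = 2.183e-03 · 3.640 · 4.221 / 3.162e+09 = 1.061e-11 m³.

value=1.061e-11 m^3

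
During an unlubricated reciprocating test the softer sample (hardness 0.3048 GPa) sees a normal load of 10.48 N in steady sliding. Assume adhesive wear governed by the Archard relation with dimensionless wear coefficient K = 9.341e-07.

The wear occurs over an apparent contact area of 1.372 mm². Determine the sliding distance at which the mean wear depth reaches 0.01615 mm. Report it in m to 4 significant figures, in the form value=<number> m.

The intermediates are printed rounded — every step keeps exact precision, and a lone final rounding: 4 significant figures.
Hardness H = 0.3048 GPa = 3.048e+08 Pa.
Contact area A = 1.372 mm² = 1.372e-06 m².
Depth limit h_lim = 0.01615 mm = 1.615e-05 m.
In SI base units, W = 10.48 N, H = 3.048e+08 Pa, K = 9.341e-07.
Allowed volume V_lim = h_lim·A = 1.615e-05 · 1.372e-06 = 2.216e-11 m³.
Thus life L = V_lim·H/(K·W) = 2.216e-11 · 3.048e+08 / (9.341e-07 · 10.48) = 689.9 m.

value=689.9 m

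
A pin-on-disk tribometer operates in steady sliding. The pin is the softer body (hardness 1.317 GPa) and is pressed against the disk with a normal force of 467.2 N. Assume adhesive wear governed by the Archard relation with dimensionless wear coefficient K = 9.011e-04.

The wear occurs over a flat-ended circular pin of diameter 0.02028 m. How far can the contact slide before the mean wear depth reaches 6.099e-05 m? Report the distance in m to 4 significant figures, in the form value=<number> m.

value=61.63 m

Intermediates are printed rounded. All working math maintains full precision, and rounded once at the end to 4 significant digits.
Convert: Hardness H = 1.317 GPa = 1.317e+09 Pa.
Convert: Contact area A = π·d²/4 = π·(0.02028 m)²/4 = 3.230e-04 m².
Working in SI base units: W = 467.2 N, H = 1.317e+09 Pa, K = 9.011e-04.
Volume at the limit: V_lim = h_lim·A = 6.099e-05 · 3.230e-04 = 1.970e-08 m³.
Sliding life L = V_lim·H/(K·W) = 1.970e-08 · 1.317e+09 / (9.011e-04 · 467.2) = 61.63 m.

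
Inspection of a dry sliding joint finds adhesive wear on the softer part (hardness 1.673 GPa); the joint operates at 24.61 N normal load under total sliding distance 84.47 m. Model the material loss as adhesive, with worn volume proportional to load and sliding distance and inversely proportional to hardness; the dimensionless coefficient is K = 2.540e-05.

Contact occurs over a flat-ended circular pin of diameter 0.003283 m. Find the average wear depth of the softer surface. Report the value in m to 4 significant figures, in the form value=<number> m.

Every step keeps full float precision — the intermediates are displayed rounded — one last rounding, at 4 significant digits.
Hardness H = 1.673 GPa = 1.673e+09 Pa.
Contact area A = π·d²/4 = π·(0.003283 m)²/4 = 8.465e-06 m².
Collected in SI base units: W = 24.61 N, H = 1.673e+09 Pa, K = 2.540e-05.
Apply Archard: V = K·W·L/H = 2.540e-05 · 24.61 · 84.47 / 1.673e+09 = 3.156e-11 m³.
Average depth h = V/A = 3.156e-11 / 8.465e-06 = 3.728e-06 m.

value=3.728e-06 m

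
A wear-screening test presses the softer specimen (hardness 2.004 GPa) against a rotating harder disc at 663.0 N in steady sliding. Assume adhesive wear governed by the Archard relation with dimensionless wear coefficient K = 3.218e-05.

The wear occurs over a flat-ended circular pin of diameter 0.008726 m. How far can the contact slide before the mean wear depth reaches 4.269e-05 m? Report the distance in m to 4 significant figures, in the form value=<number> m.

All working math runs at exact precision. Intermediate values are printed rounded, and rounded just once, at four significant digits.
Convert: Hardness H = 2.004 GPa = 2.004e+09 Pa.
Convert: Contact area A = π·d²/4 = π·(0.008726 m)²/4 = 5.980e-05 m².
SI base units throughout: W = 663.0 N, H = 2.004e+09 Pa, K = 3.218e-05.
Volume at the limit: V_lim = h_lim·A = 4.269e-05 · 5.980e-05 = 2.553e-09 m³.
Sliding life L = V_lim·H/(K·W) = 2.553e-09 · 2.004e+09 / (3.218e-05 · 663.0) = 239.8 m.

value=239.8 m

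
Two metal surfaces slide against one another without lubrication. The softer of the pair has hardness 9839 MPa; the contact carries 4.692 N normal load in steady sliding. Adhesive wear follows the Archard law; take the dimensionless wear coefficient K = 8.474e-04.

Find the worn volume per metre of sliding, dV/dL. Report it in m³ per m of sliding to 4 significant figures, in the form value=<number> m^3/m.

value=4.041e-13 m^3/m

Printed values are rounded — every step holds exact precision. Rounded just once: four significant figures.
Convert: Hardness H = 9839 MPa = 9.839e+09 Pa.
SI base units throughout: W = 4.692 N, H = 9.839e+09 Pa, K = 8.474e-04.
Sliding wear rate dV/dL = K·W/H (no L dependence): 8.474e-04 · 4.692 / 9.839e+09 = 4.041e-13 m³/m.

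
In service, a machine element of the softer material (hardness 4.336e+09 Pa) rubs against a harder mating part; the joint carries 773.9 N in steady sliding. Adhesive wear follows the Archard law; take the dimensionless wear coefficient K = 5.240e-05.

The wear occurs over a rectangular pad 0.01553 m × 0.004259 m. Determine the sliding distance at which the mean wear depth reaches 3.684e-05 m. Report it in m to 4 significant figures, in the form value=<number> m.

value=260.5 m

All arithmetic runs at full float precision. Intermediates are displayed rounded; a lone final rounding, at 4 significant figures.
Convert: Contact area A = 0.01553 m × 0.004259 m = 6.614e-05 m².
SI base units throughout: W = 773.9 N, H = 4.336e+09 Pa, K = 5.240e-05.
Permissible volume V_lim = h_lim·A = 3.684e-05 · 6.614e-05 = 2.437e-09 m³.
Thus life L = V_lim·H/(K·W) = 2.437e-09 · 4.336e+09 / (5.240e-05 · 773.9) = 260.5 m.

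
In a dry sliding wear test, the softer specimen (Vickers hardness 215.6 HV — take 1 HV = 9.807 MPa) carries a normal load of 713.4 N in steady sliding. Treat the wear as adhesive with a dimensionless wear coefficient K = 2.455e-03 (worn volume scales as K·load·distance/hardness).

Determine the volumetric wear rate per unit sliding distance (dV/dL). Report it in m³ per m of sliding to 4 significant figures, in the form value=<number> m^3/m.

value=8.283e-10 m^3/m

The intermediates are shown rounded, and all arithmetic carries exact precision — a single final rounding: four significant figures.
Convert: Hardness H = 215.6 HV × 9.807 MPa/HV = 2114 MPa = 2.114e+09 Pa.
Working in SI base units: W = 713.4 N, H = 2.114e+09 Pa, K = 2.455e-03.
Sliding wear rate dV/dL = K·W/H, so: 2.455e-03 · 713.4 / 2.114e+09 = 8.283e-10 m³/m.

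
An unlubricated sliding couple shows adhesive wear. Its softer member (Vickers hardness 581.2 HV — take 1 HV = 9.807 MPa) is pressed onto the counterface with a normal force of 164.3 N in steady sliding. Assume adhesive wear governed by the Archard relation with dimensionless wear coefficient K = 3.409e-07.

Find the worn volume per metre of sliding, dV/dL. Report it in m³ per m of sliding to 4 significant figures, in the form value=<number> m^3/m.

All working math keeps full precision. Quoted intermediates are rounded. Rounded just once to 4 significant digits.
Convert: Hardness H = 581.2 HV × 9.807 MPa/HV = 5700 MPa = 5.700e+09 Pa.
Collected in SI base units: W = 164.3 N, H = 5.700e+09 Pa, K = 3.409e-07.
Wear rate dV/dL = K·W/H, so: 3.409e-07 · 164.3 / 5.700e+09 = 9.827e-15 m³/m.

value=9.827e-15 m^3/m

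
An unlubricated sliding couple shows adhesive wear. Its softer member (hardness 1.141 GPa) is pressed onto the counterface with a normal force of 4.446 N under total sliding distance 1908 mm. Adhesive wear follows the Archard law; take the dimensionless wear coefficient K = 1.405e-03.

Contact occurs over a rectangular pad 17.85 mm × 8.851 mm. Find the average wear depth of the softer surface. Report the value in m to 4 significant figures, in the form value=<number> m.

Intermediate values are shown rounded — every step maintains full precision — a single final rounding: 4 significant figures.
Path length L = 1908 mm = 1.908 m.
Hardness H = 1.141 GPa = 1.141e+09 Pa.
Pad sides 17.85 mm × 8.851 mm = 0.01785 m × 0.008851 m. Contact area A = 0.01785 m × 0.008851 m = 1.580e-04 m².
As SI base values: W = 4.446 N, H = 1.141e+09 Pa, K = 1.405e-03.
The Archard volume V = K·W·L/H = 1.405e-03 · 4.446 · 1.908 / 1.141e+09 = 1.045e-11 m³.
Mean wear depth h = V/A = 1.045e-11 / 1.580e-04 = 6.612e-08 m.

value=6.612e-08 m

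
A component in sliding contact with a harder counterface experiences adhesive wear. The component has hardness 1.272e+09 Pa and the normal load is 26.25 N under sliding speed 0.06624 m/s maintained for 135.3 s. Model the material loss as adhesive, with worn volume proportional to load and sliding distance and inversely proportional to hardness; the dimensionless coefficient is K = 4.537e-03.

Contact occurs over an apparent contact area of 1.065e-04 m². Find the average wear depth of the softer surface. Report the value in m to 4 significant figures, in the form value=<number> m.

value=7.879e-06 m

The intermediates appear rounded — all arithmetic keeps exact precision, and one last rounding: 4 significant digits.
The distance L = v·t = 0.06624 m/s × 135.3 s = 8.962 m.
In SI base units, W = 26.25 N, H = 1.272e+09 Pa, K = 4.537e-03.
The Archard volume V = K·W·L/H = 4.537e-03 · 26.25 · 8.962 / 1.272e+09 = 8.391e-10 m³.
Depth h = V/A = 8.391e-10 / 1.065e-04 = 7.879e-06 m.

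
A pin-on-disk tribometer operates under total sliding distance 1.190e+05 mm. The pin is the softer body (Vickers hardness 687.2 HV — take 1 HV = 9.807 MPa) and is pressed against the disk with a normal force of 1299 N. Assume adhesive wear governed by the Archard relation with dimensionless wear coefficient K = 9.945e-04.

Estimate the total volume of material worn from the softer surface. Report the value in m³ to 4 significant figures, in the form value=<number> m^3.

Intermediates are shown rounded, and all arithmetic maintains full precision; rounded just once to 4 significant digits.
Path length L = 1.190e+05 mm = 119.0 m.
Hardness H = 687.2 HV × 9.807 MPa/HV = 6739 MPa = 6.739e+09 Pa.
In SI base units: W = 1299 N, H = 6.739e+09 Pa, K = 9.945e-04.
By Archard's law, V = K·W·L/H = 9.945e-04 · 1299 · 119.0 / 6.739e+09 = 2.281e-08 m³.

value=2.281e-08 m^3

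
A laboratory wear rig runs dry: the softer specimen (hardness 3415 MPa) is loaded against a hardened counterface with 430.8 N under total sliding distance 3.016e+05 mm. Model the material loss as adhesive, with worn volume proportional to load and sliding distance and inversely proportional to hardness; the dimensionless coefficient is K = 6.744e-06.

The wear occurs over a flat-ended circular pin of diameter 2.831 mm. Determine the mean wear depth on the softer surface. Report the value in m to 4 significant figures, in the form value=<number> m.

value=4.076e-05 m

Every step runs at exact precision; printed values are rounded — rounded just once: four significant digits.
The distance L = 3.016e+05 mm = 301.6 m.
Hardness H = 3415 MPa = 3.415e+09 Pa.
Pin diameter d = 2.831 mm = 0.002831 m. Contact area A = π·d²/4 = π·(0.002831 m)²/4 = 6.295e-06 m².
Restated in SI base units: W = 430.8 N, H = 3.415e+09 Pa, K = 6.744e-06.
Volume removed: V = K·W·L/H = 6.744e-06 · 430.8 · 301.6 / 3.415e+09 = 2.566e-10 m³.
Depth of wear h = V/A = 2.566e-10 / 6.295e-06 = 4.076e-05 m.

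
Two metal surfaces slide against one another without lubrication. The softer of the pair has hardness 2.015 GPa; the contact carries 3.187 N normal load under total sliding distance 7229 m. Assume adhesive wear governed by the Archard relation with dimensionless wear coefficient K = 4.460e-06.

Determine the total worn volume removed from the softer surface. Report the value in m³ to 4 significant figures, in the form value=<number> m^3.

value=5.099e-11 m^3

Every step holds full float precision; quoted intermediates are rounded; a lone final rounding to 4 significant figures.
Convert: Hardness H = 2.015 GPa = 2.015e+09 Pa.
Restated in SI base units: W = 3.187 N, H = 2.015e+09 Pa, K = 4.460e-06.
Worn volume V = K·W·L/H = 4.460e-06 · 3.187 · 7229 / 2.015e+09 = 5.099e-11 m³.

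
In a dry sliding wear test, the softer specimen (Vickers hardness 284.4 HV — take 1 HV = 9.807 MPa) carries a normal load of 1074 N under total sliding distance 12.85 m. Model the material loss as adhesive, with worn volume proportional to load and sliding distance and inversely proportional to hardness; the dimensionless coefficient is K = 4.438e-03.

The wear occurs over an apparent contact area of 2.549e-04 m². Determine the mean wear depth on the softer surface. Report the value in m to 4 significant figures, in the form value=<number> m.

Intermediate values are shown rounded, and every step carries full precision, and a single final rounding, at four significant digits.
Hardness H = 284.4 HV × 9.807 MPa/HV = 2789 MPa = 2.789e+09 Pa.
As SI base values: W = 1074 N, H = 2.789e+09 Pa, K = 4.438e-03.
Apply Archard: V = K·W·L/H = 4.438e-03 · 1074 · 12.85 / 2.789e+09 = 2.196e-08 m³.
Depth h = V/A = 2.196e-08 / 2.549e-04 = 8.615e-05 m.

value=8.615e-05 m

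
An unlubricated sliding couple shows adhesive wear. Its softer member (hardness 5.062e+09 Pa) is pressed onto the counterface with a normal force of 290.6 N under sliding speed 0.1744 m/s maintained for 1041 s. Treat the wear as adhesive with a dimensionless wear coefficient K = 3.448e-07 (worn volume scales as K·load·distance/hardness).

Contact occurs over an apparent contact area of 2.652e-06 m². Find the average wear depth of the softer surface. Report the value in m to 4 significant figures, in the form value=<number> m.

value=1.355e-06 m

All working math maintains full float precision, and quoted intermediates are rounded. Rounded once at the end to four significant figures.
Convert: The distance L = v·t = 0.1744 m/s × 1041 s = 181.6 m.
As SI base values: W = 290.6 N, H = 5.062e+09 Pa, K = 3.448e-07.
Archard relation: V = K·W·L/H = 3.448e-07 · 290.6 · 181.6 / 5.062e+09 = 3.594e-12 m³.
Mean depth h = V/A = 3.594e-12 / 2.652e-06 = 1.355e-06 m.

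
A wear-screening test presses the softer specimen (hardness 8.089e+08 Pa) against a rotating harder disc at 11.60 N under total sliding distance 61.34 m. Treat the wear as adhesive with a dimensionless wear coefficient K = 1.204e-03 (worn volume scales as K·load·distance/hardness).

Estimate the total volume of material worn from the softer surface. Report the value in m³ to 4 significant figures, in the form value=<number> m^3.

The computation maintains full float precision — intermediate values appear rounded — one last rounding, at four significant digits.
Expressed in SI base units: W = 11.60 N, H = 8.089e+08 Pa, K = 1.204e-03.
Archard volume V = K·W·L/H = 1.204e-03 · 11.60 · 61.34 / 8.089e+08 = 1.059e-09 m³.

value=1.059e-09 m^3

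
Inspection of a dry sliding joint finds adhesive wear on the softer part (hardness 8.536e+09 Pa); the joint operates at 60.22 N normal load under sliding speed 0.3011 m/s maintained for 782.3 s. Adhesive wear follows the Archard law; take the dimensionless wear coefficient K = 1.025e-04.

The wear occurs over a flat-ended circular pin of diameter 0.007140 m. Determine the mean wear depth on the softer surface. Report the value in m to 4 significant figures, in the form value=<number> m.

Every step keeps full precision — printed values are rounded; one last rounding to four significant digits.
Convert: Distance covered L = v·t = 0.3011 m/s × 782.3 s = 235.6 m.
Convert: Contact area A = π·d²/4 = π·(0.007140 m)²/4 = 4.004e-05 m².
Restated in SI base units: W = 60.22 N, H = 8.536e+09 Pa, K = 1.025e-04.
Volume removed: V = K·W·L/H = 1.025e-04 · 60.22 · 235.6 / 8.536e+09 = 1.703e-10 m³.
Average depth h = V/A = 1.703e-10 / 4.004e-05 = 4.254e-06 m.

value=4.254e-06 m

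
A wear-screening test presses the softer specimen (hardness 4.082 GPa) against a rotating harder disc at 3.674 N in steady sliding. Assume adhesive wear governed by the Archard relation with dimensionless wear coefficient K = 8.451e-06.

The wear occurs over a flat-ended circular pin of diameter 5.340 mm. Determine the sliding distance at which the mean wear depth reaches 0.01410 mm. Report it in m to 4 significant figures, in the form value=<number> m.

Printed values are rounded — all working math carries exact precision. Rounded once at the end to four significant digits.
Convert: Hardness H = 4.082 GPa = 4.082e+09 Pa.
Convert: Pin diameter d = 5.340 mm = 0.005340 m. Contact area A = π·d²/4 = π·(0.005340 m)²/4 = 2.240e-05 m².
Convert: Depth limit h_lim = 0.01410 mm = 1.410e-05 m.
In SI base units, W = 3.674 N, H = 4.082e+09 Pa, K = 8.451e-06.
Volume at the limit: V_lim = h_lim·A = 1.410e-05 · 2.240e-05 = 3.158e-10 m³.
Inverting, life L = V_lim·H/(K·W) = 3.158e-10 · 4.082e+09 / (8.451e-06 · 3.674) = 4.152e+04 m.

value=4.152e+04 m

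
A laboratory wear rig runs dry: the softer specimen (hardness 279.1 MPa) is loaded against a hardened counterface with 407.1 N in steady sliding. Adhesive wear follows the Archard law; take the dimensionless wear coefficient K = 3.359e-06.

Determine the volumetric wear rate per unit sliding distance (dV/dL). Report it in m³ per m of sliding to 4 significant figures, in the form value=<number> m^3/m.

value=4.899e-12 m^3/m

Intermediates appear rounded; the algebra holds full float precision. Rounded once at the end, at four significant digits.
Convert: Hardness H = 279.1 MPa = 2.791e+08 Pa.
SI base units throughout: W = 407.1 N, H = 2.791e+08 Pa, K = 3.359e-06.
The wear rate dV/dL = K·W/H — distance-free: 3.359e-06 · 407.1 / 2.791e+08 = 4.899e-12 m³/m.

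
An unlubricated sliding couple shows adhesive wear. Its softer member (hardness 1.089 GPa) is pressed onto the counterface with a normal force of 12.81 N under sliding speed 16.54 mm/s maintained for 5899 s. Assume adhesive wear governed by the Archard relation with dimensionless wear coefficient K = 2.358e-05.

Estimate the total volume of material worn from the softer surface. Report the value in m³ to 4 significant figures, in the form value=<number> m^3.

Quoted intermediates are rounded — the computation holds exact precision — one final rounding to 4 significant digits.
Convert: Sliding speed v = 16.54 mm/s = 0.01654 m/s. Distance covered L = v·t = 0.01654 m/s × 5899 s = 97.57 m.
Convert: Hardness H = 1.089 GPa = 1.089e+09 Pa.
Restated in SI base units: W = 12.81 N, H = 1.089e+09 Pa, K = 2.358e-05.
Worn volume V = K·W·L/H = 2.358e-05 · 12.81 · 97.57 / 1.089e+09 = 2.706e-11 m³.

value=2.706e-11 m^3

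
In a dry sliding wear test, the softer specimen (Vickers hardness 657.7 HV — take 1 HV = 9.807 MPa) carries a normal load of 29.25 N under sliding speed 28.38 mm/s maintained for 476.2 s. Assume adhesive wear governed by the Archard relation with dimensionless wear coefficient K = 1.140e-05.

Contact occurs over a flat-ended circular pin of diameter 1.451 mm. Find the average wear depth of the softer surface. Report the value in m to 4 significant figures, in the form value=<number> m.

The intermediates are shown rounded. The computation carries full precision — rounded just once: 4 significant figures.
Convert: Sliding speed v = 28.38 mm/s = 0.02838 m/s. The distance L = v·t = 0.02838 m/s × 476.2 s = 13.51 m.
Convert: Hardness H = 657.7 HV × 9.807 MPa/HV = 6450 MPa = 6.450e+09 Pa.
Convert: Pin diameter d = 1.451 mm = 0.001451 m. Contact area A = π·d²/4 = π·(0.001451 m)²/4 = 1.654e-06 m².
SI base units throughout: W = 29.25 N, H = 6.450e+09 Pa, K = 1.140e-05.
Archard volume V = K·W·L/H = 1.140e-05 · 29.25 · 13.51 / 6.450e+09 = 6.987e-13 m³.
Mean wear depth h = V/A = 6.987e-13 / 1.654e-06 = 4.225e-07 m.

value=4.225e-07 m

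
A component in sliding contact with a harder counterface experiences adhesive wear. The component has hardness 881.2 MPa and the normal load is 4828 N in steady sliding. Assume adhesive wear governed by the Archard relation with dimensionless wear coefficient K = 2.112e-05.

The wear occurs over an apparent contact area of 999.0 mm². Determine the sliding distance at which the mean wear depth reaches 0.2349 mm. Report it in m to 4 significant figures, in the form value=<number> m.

value=2028 m

The algebra maintains full precision. Intermediates appear rounded — rounded just once to 4 significant figures.
Hardness H = 881.2 MPa = 8.812e+08 Pa.
Contact area A = 999.0 mm² = 9.990e-04 m².
Depth limit h_lim = 0.2349 mm = 2.349e-04 m.
SI base units throughout: W = 4828 N, H = 8.812e+08 Pa, K = 2.112e-05.
Permissible volume V_lim = h_lim·A = 2.349e-04 · 9.990e-04 = 2.347e-07 m³.
So the life L = V_lim·H/(K·W) = 2.347e-07 · 8.812e+08 / (2.112e-05 · 4828) = 2028 m.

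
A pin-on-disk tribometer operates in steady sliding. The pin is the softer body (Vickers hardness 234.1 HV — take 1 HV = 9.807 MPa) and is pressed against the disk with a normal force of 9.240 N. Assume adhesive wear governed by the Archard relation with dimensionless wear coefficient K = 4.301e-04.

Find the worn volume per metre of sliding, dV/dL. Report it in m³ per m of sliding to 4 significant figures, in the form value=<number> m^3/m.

All arithmetic maintains exact precision; the intermediates are shown rounded. Rounded just once: 4 significant digits.
Convert: Hardness H = 234.1 HV × 9.807 MPa/HV = 2296 MPa = 2.296e+09 Pa.
In SI base units: W = 9.240 N, H = 2.296e+09 Pa, K = 4.301e-04.
Sliding wear rate dV/dL = K·W/H: 4.301e-04 · 9.240 / 2.296e+09 = 1.731e-12 m³/m.

value=1.731e-12 m^3/m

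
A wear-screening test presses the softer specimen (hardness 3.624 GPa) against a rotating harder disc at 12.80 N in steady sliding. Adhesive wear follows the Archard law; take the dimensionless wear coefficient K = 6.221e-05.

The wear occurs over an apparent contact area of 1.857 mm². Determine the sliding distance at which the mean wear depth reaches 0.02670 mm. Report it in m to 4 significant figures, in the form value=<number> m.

value=225.7 m

All arithmetic maintains full float precision, and intermediate values are shown rounded; rounded just once: four significant figures.
Hardness H = 3.624 GPa = 3.624e+09 Pa.
Contact area A = 1.857 mm² = 1.857e-06 m².
Depth limit h_lim = 0.02670 mm = 2.670e-05 m.
Collected in SI base units: W = 12.80 N, H = 3.624e+09 Pa, K = 6.221e-05.
Volume at the limit: V_lim = h_lim·A = 2.670e-05 · 1.857e-06 = 4.958e-11 m³.
So the life L = V_lim·H/(K·W) = 4.958e-11 · 3.624e+09 / (6.221e-05 · 12.80) = 225.7 m.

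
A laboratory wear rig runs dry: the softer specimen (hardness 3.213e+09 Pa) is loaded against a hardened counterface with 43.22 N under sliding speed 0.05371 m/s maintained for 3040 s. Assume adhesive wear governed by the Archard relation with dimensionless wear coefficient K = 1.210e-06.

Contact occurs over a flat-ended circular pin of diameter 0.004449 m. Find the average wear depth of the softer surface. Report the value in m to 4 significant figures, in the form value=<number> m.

value=1.710e-07 m

Intermediate values are displayed rounded. The computation carries exact precision. Rounded just once: 4 significant digits.
Convert: Total distance L = v·t = 0.05371 m/s × 3040 s = 163.3 m.
Convert: Contact area A = π·d²/4 = π·(0.004449 m)²/4 = 1.555e-05 m².
SI base units throughout: W = 43.22 N, H = 3.213e+09 Pa, K = 1.210e-06.
Volume removed: V = K·W·L/H = 1.210e-06 · 43.22 · 163.3 / 3.213e+09 = 2.658e-12 m³.
Depth of wear h = V/A = 2.658e-12 / 1.555e-05 = 1.710e-07 m.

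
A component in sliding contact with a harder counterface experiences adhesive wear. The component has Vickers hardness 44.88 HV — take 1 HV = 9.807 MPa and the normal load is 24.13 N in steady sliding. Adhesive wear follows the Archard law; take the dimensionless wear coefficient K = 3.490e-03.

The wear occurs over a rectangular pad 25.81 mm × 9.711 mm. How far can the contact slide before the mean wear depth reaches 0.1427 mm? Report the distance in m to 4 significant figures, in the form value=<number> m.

value=186.9 m

Intermediates are printed rounded, and the algebra keeps full float precision. Rounded just once: 4 significant digits.
Hardness H = 44.88 HV × 9.807 MPa/HV = 440.1 MPa = 4.401e+08 Pa.
Pad sides 25.81 mm × 9.711 mm = 0.02581 m × 0.009711 m. Contact area A = 0.02581 m × 0.009711 m = 2.506e-04 m².
Depth limit h_lim = 0.1427 mm = 1.427e-04 m.
Working in SI base units: W = 24.13 N, H = 4.401e+08 Pa, K = 3.490e-03.
At the depth limit, V_lim = h_lim·A = 1.427e-04 · 2.506e-04 = 3.577e-08 m³.
Sliding life L = V_lim·H/(K·W) = 3.577e-08 · 4.401e+08 / (3.490e-03 · 24.13) = 186.9 m.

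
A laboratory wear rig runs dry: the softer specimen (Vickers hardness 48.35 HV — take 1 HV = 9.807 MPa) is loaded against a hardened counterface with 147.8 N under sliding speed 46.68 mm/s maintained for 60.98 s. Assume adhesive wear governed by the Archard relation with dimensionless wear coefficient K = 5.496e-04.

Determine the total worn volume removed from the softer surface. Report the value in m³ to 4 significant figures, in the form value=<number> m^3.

All arithmetic keeps exact precision; intermediate values appear rounded; a single final rounding: four significant figures.
Sliding speed v = 46.68 mm/s = 0.04668 m/s. Distance covered L = v·t = 0.04668 m/s × 60.98 s = 2.847 m.
Hardness H = 48.35 HV × 9.807 MPa/HV = 474.2 MPa = 4.742e+08 Pa.
Working in SI base units: W = 147.8 N, H = 4.742e+08 Pa, K = 5.496e-04.
Wear volume V = K·W·L/H = 5.496e-04 · 147.8 · 2.847 / 4.742e+08 = 4.876e-10 m³.

value=4.876e-10 m^3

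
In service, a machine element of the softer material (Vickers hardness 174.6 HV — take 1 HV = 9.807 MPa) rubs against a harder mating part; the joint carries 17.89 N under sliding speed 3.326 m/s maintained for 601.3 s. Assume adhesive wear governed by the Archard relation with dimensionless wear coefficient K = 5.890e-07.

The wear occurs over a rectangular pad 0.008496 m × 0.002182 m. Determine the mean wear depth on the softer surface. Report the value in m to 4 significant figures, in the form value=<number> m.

Intermediate values are printed rounded, and the algebra maintains exact precision; one final rounding: four significant digits.
Convert: Total distance L = v·t = 3.326 m/s × 601.3 s = 2000 m.
Convert: Hardness H = 174.6 HV × 9.807 MPa/HV = 1712 MPa = 1.712e+09 Pa.
Convert: Contact area A = 0.008496 m × 0.002182 m = 1.854e-05 m².
Expressed in SI base units: W = 17.89 N, H = 1.712e+09 Pa, K = 5.890e-07.
Volume removed: V = K·W·L/H = 5.890e-07 · 17.89 · 2000 / 1.712e+09 = 1.231e-11 m³.
Depth of wear h = V/A = 1.231e-11 / 1.854e-05 = 6.639e-07 m.

value=6.639e-07 m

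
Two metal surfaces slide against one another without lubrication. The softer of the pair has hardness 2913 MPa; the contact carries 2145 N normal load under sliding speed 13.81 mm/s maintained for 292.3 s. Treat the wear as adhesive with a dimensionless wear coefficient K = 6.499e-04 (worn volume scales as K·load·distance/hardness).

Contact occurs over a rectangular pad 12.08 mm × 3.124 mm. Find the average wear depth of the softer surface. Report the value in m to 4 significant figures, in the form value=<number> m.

The algebra holds full float precision — intermediates are printed rounded; a lone final rounding, at 4 significant digits.
Sliding speed v = 13.81 mm/s = 0.01381 m/s. Distance covered L = v·t = 0.01381 m/s × 292.3 s = 4.037 m.
Hardness H = 2913 MPa = 2.913e+09 Pa.
Pad sides 12.08 mm × 3.124 mm = 0.01208 m × 0.003124 m. Contact area A = 0.01208 m × 0.003124 m = 3.774e-05 m².
In SI base units: W = 2145 N, H = 2.913e+09 Pa, K = 6.499e-04.
The Archard volume V = K·W·L/H = 6.499e-04 · 2145 · 4.037 / 2.913e+09 = 1.932e-09 m³.
Wear depth h = V/A = 1.932e-09 / 3.774e-05 = 5.119e-05 m.

value=5.119e-05 m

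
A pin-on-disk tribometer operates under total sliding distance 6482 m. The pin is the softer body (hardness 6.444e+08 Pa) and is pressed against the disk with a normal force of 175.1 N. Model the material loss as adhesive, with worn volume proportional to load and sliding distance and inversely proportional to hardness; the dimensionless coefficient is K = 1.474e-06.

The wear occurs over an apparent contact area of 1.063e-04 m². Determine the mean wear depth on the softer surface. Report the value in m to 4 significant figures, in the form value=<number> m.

value=2.442e-05 m

All arithmetic keeps full float precision, and printed values are rounded; rounded just once: four significant digits.
In SI base units: W = 175.1 N, H = 6.444e+08 Pa, K = 1.474e-06.
Apply Archard: V = K·W·L/H = 1.474e-06 · 175.1 · 6482 / 6.444e+08 = 2.596e-09 m³.
Mean wear depth h = V/A = 2.596e-09 / 1.063e-04 = 2.442e-05 m.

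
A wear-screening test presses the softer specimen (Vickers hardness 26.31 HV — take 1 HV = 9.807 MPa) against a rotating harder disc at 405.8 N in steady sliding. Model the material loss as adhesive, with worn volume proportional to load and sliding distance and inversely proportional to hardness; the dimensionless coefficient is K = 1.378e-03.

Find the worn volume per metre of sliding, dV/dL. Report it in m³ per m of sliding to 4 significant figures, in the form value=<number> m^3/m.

value=2.167e-09 m^3/m

Intermediates are displayed rounded; each operation runs at exact precision. Rounded just once, at four significant figures.
Hardness H = 26.31 HV × 9.807 MPa/HV = 258.0 MPa = 2.580e+08 Pa.
As SI base values: W = 405.8 N, H = 2.580e+08 Pa, K = 1.378e-03.
Volumetric rate dV/dL = K·W/H: 1.378e-03 · 405.8 / 2.580e+08 = 2.167e-09 m³/m.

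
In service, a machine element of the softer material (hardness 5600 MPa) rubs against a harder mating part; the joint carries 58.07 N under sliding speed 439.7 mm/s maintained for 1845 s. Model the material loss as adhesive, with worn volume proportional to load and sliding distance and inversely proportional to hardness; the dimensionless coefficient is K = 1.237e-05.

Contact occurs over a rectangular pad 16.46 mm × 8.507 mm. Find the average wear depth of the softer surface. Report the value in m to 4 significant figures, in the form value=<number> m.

All arithmetic carries exact precision; the intermediates are shown rounded, and rounded just once to four significant figures.
Convert: Sliding speed v = 439.7 mm/s = 0.4397 m/s. Distance L = v·t = 0.4397 m/s × 1845 s = 811.2 m.
Convert: Hardness H = 5600 MPa = 5.600e+09 Pa.
Convert: Pad sides 16.46 mm × 8.507 mm = 0.01646 m × 0.008507 m. Contact area A = 0.01646 m × 0.008507 m = 1.400e-04 m².
As SI base values: W = 58.07 N, H = 5.600e+09 Pa, K = 1.237e-05.
Volume removed: V = K·W·L/H = 1.237e-05 · 58.07 · 811.2 / 5.600e+09 = 1.041e-10 m³.
Mean wear depth h = V/A = 1.041e-10 / 1.400e-04 = 7.432e-07 m.

value=7.432e-07 m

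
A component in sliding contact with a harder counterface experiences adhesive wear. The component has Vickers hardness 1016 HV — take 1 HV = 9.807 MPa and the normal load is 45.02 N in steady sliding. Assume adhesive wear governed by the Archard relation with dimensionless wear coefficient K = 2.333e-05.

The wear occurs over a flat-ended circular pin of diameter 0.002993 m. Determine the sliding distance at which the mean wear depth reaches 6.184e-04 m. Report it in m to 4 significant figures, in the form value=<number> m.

Each operation maintains full precision; the intermediates are displayed rounded. Rounded once at the end: 4 significant digits.
Convert: Hardness H = 1016 HV × 9.807 MPa/HV = 9964 MPa = 9.964e+09 Pa.
Convert: Contact area A = π·d²/4 = π·(0.002993 m)²/4 = 7.036e-06 m².
Collected in SI base units: W = 45.02 N, H = 9.964e+09 Pa, K = 2.333e-05.
At the depth limit, V_lim = h_lim·A = 6.184e-04 · 7.036e-06 = 4.351e-09 m³.
So the life L = V_lim·H/(K·W) = 4.351e-09 · 9.964e+09 / (2.333e-05 · 45.02) = 4.127e+04 m.

value=4.127e+04 m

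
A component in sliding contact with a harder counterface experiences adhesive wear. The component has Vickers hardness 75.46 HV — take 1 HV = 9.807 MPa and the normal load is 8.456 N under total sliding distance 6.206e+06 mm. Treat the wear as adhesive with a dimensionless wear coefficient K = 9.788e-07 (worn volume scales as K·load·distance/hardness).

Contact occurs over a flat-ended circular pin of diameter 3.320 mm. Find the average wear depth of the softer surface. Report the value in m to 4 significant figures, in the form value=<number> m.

value=8.018e-06 m

Each operation maintains full float precision, and the intermediates appear rounded. Rounded just once: 4 significant figures.
Convert: Distance L = 6.206e+06 mm = 6206 m.
Convert: Hardness H = 75.46 HV × 9.807 MPa/HV = 740.0 MPa = 7.400e+08 Pa.
Convert: Pin diameter d = 3.320 mm = 0.003320 m. Contact area A = π·d²/4 = π·(0.003320 m)²/4 = 8.657e-06 m².
In SI base units, W = 8.456 N, H = 7.400e+08 Pa, K = 9.788e-07.
Archard volume V = K·W·L/H = 9.788e-07 · 8.456 · 6206 / 7.400e+08 = 6.941e-11 m³.
Depth of wear h = V/A = 6.941e-11 / 8.657e-06 = 8.018e-06 m.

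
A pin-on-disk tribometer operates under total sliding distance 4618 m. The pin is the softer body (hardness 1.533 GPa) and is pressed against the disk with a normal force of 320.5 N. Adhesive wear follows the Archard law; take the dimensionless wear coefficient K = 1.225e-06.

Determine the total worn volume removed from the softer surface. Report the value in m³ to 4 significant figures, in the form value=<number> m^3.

value=1.183e-09 m^3

Every step keeps full precision — displayed values are rounded, and a single final rounding: four significant digits.
Convert: Hardness H = 1.533 GPa = 1.533e+09 Pa.
In SI base units, W = 320.5 N, H = 1.533e+09 Pa, K = 1.225e-06.
Volume removed: V = K·W·L/H = 1.225e-06 · 320.5 · 4618 / 1.533e+09 = 1.183e-09 m³.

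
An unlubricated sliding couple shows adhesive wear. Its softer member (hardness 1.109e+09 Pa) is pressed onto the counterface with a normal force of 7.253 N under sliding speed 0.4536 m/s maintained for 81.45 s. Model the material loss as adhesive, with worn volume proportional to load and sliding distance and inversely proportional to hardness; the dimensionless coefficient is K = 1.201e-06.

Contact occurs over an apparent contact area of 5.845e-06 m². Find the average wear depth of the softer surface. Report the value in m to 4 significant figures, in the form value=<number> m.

value=4.965e-08 m

The computation maintains full float precision — intermediates appear rounded, and one final rounding: 4 significant digits.
Sliding distance L = v·t = 0.4536 m/s × 81.45 s = 36.95 m.
In SI base units, W = 7.253 N, H = 1.109e+09 Pa, K = 1.201e-06.
By Archard's law, V = K·W·L/H = 1.201e-06 · 7.253 · 36.95 / 1.109e+09 = 2.902e-13 m³.
Wear depth h = V/A = 2.902e-13 / 5.845e-06 = 4.965e-08 m.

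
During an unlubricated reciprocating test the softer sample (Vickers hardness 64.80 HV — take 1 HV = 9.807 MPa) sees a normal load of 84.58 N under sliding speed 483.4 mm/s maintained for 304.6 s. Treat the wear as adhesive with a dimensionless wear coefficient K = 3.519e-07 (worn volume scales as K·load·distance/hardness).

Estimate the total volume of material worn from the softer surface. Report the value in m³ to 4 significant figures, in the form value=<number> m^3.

value=6.896e-12 m^3

The algebra maintains full float precision; intermediate values are printed rounded. Rounded just once: four significant digits.
Convert: Sliding speed v = 483.4 mm/s = 0.4834 m/s. Total distance L = v·t = 0.4834 m/s × 304.6 s = 147.2 m.
Convert: Hardness H = 64.80 HV × 9.807 MPa/HV = 635.5 MPa = 6.355e+08 Pa.
Collected in SI base units: W = 84.58 N, H = 6.355e+08 Pa, K = 3.519e-07.
Volume removed: V = K·W·L/H = 3.519e-07 · 84.58 · 147.2 / 6.355e+08 = 6.896e-12 m³.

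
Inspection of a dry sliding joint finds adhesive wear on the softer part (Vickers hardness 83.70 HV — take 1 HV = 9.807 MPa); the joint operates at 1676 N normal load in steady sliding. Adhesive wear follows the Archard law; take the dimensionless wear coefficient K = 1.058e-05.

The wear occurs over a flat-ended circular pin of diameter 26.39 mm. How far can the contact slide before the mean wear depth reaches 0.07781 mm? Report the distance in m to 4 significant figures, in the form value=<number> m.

value=1970 m

Every step maintains full float precision; the intermediates are shown rounded; rounded once at the end: four significant digits.
Convert: Hardness H = 83.70 HV × 9.807 MPa/HV = 820.8 MPa = 8.208e+08 Pa.
Convert: Pin diameter d = 26.39 mm = 0.02639 m. Contact area A = π·d²/4 = π·(0.02639 m)²/4 = 5.470e-04 m².
Convert: Depth limit h_lim = 0.07781 mm = 7.781e-05 m.
As SI base values: W = 1676 N, H = 8.208e+08 Pa, K = 1.058e-05.
Limit volume V_lim = h_lim·A = 7.781e-05 · 5.470e-04 = 4.256e-08 m³.
Inverting, life L = V_lim·H/(K·W) = 4.256e-08 · 8.208e+08 / (1.058e-05 · 1676) = 1970 m.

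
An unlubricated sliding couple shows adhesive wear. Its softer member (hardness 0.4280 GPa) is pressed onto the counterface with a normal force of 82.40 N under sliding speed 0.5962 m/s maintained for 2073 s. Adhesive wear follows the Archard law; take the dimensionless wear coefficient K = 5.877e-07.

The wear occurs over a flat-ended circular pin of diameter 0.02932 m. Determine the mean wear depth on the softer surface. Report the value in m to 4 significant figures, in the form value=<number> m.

Printed values are rounded; all arithmetic holds exact precision. Rounded once at the end to 4 significant figures.
Path length L = v·t = 0.5962 m/s × 2073 s = 1236 m.
Hardness H = 0.4280 GPa = 4.280e+08 Pa.
Contact area A = π·d²/4 = π·(0.02932 m)²/4 = 6.752e-04 m².
Working in SI base units: W = 82.40 N, H = 4.280e+08 Pa, K = 5.877e-07.
The Archard volume V = K·W·L/H = 5.877e-07 · 82.40 · 1236 / 4.280e+08 = 1.398e-10 m³.
Average depth h = V/A = 1.398e-10 / 6.752e-04 = 2.071e-07 m.

value=2.071e-07 m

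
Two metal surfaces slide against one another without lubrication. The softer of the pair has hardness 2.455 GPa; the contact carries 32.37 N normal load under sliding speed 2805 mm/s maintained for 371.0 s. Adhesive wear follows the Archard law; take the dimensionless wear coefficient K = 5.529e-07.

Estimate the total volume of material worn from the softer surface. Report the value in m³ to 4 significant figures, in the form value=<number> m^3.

All working math runs at full precision; intermediate values are shown rounded. Rounded just once, at 4 significant digits.
Sliding speed v = 2805 mm/s = 2.805 m/s. Sliding distance L = v·t = 2.805 m/s × 371.0 s = 1041 m.
Hardness H = 2.455 GPa = 2.455e+09 Pa.
In SI base units: W = 32.37 N, H = 2.455e+09 Pa, K = 5.529e-07.
Archard volume V = K·W·L/H = 5.529e-07 · 32.37 · 1041 / 2.455e+09 = 7.587e-12 m³.

value=7.587e-12 m^3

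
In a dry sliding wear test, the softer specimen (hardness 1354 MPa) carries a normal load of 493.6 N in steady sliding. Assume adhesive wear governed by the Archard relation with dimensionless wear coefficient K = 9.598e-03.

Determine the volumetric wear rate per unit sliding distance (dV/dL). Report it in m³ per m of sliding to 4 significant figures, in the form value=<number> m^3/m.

Intermediate values are displayed rounded; all working math keeps exact precision, and a lone final rounding to 4 significant digits.
Convert: Hardness H = 1354 MPa = 1.354e+09 Pa.
SI base units throughout: W = 493.6 N, H = 1.354e+09 Pa, K = 9.598e-03.
Sliding wear rate dV/dL = K·W/H, per unit distance: 9.598e-03 · 493.6 / 1.354e+09 = 3.499e-09 m³/m.

value=3.499e-09 m^3/m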